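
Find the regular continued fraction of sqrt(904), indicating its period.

Write x_i = (sqrt(904) + m_i)/d_i with (m_0, d_0) = (0, 1). a_0 = floor(sqrt(904)) = 30, since 30^2 = 900 <= 904 < 961 = 31^2.
Iterate m_{i+1} = d_i*a_i - m_i, d_{i+1} = (904 - m_{i+1}^2)/d_i, a_{i+1} = floor((a_0 + m_{i+1})/d_{i+1}):
  m_1 = 1*30 - 0 = 30, d_1 = (904 - 30^2)/1 = 4/1 = 4, a_1 = floor((30 + 30)/4) = 15.
  m_2 = 4*15 - 30 = 30, d_2 = (904 - 30^2)/4 = 4/4 = 1, a_2 = floor((30 + 30)/1) = 60.
  m_3 = 1*60 - 30 = 30, d_3 = (904 - 30^2)/1 = 4/1 = 4: (m_3, d_3) = (m_1, d_1) = (30, 4), so from here the quotients repeat a_1, a_2; the period length is 2.
Hence the expansion of sqrt(904) is a_0 = 30 followed by the repeating block 15, 60 (period 2).

[30; (15, 60)]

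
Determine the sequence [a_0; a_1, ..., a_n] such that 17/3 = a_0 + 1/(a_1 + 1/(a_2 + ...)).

Run the Euclidean algorithm on 17 and 3; the successive quotients are the partial quotients a_0, a_1, ... (each step inverts the fractional part left over by the previous one):
  17 = 5*3 + 2, so a_0 = 5.
  3 = 1*2 + 1, so a_1 = 1.
  2 = 2*1 + 0, so a_2 = 2.
The remainder reaches 0 after 3 divisions, so the expansion has 3 partial quotients, read off in order.

[5; 1, 2]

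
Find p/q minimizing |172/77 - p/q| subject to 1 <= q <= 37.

Expand x = 172/77 as a continued fraction with the Euclidean algorithm:
  172 = 2*77 + 18, so a_0 = 2.
  77 = 4*18 + 5, so a_1 = 4.
  18 = 3*5 + 3, so a_2 = 3.
  5 = 1*3 + 2, so a_3 = 1.
  3 = 1*2 + 1, so a_4 = 1.
  2 = 2*1 + 0, so a_5 = 2.
so x = [2; 4, 3, 1, 1, 2].
Convergents (p_i = a_i*p_{i-1} + p_{i-2}, q_i = a_i*q_{i-1} + q_{i-2} with p_{-2}=0, p_{-1}=1, q_{-2}=1, q_{-1}=0), until the denominator exceeds 37:
  i=0: a_0=2, p_0 = 2*1 + 0 = 2, q_0 = 2*0 + 1 = 1.
  i=1: a_1=4, p_1 = 4*2 + 1 = 9, q_1 = 4*1 + 0 = 4.
  i=2: a_2=3, p_2 = 3*9 + 2 = 29, q_2 = 3*4 + 1 = 13.
  i=3: a_3=1, p_3 = 1*29 + 9 = 38, q_3 = 1*13 + 4 = 17.
  i=4: a_4=1, p_4 = 1*38 + 29 = 67, q_4 = 1*17 + 13 = 30.
  i=5: a_5=2, p_5 = 2*67 + 38 = 172, q_5 = 2*30 + 17 = 77.
q_5 = 77 > 37, so the last convergent with denominator <= 37 is p_4/q_4 = 67/30.
The closest fraction with denominator <= 37 is either p_4/q_4 or the intermediate fraction (k*p_4 + p_3)/(k*q_4 + q_3) with the largest k >= 1 whose denominator stays <= 37; these approach x as k grows, and every other convergent or intermediate fraction in range is farther away.
Largest k: floor((37 - q_3)/q_4) = floor((37 - 17)/30) = 0.
Since k = 0, no intermediate fraction beyond p_4/q_4 has denominator <= 37, so the convergent 67/30 is the closest (its error is |172*30 - 67*77|/(77*30) = 1/2310).

67/30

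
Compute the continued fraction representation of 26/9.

Run the Euclidean algorithm on 26 and 9; the successive quotients are the partial quotients a_0, a_1, ... (each step inverts the fractional part left over by the previous one):
  26 = 2*9 + 8, so a_0 = 2.
  9 = 1*8 + 1, so a_1 = 1.
  8 = 8*1 + 0, so a_2 = 8.
The remainder reaches 0 after 3 divisions, so the expansion has 3 partial quotients, read off in order.

[2; 1, 8]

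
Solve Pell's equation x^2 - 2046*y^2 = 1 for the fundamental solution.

(x, y) = (1668545, 36888)

First expand sqrt(2046) as a continued fraction. With x_i = (sqrt(2046) + m_i)/d_i and (m_0, d_0) = (0, 1): a_0 = floor(sqrt(2046)) = 45, since 45^2 = 2025 <= 2046 < 2116 = 46^2.
Iterate m_{i+1} = d_i*a_i - m_i, d_{i+1} = (2046 - m_{i+1}^2)/d_i, a_{i+1} = floor((a_0 + m_{i+1})/d_{i+1}):
  m_1 = 1*45 - 0 = 45, d_1 = (2046 - 45^2)/1 = 21/1 = 21, a_1 = floor((45 + 45)/21) = 4.
  m_2 = 21*4 - 45 = 39, d_2 = (2046 - 39^2)/21 = 525/21 = 25, a_2 = floor((45 + 39)/25) = 3.
  m_3 = 25*3 - 39 = 36, d_3 = (2046 - 36^2)/25 = 750/25 = 30, a_3 = floor((45 + 36)/30) = 2.
  m_4 = 30*2 - 36 = 24, d_4 = (2046 - 24^2)/30 = 1470/30 = 49, a_4 = floor((45 + 24)/49) = 1.
  m_5 = 49*1 - 24 = 25, d_5 = (2046 - 25^2)/49 = 1421/49 = 29, a_5 = floor((45 + 25)/29) = 2.
  m_6 = 29*2 - 25 = 33, d_6 = (2046 - 33^2)/29 = 957/29 = 33, a_6 = floor((45 + 33)/33) = 2.
  m_7 = 33*2 - 33 = 33, d_7 = (2046 - 33^2)/33 = 957/33 = 29, a_7 = floor((45 + 33)/29) = 2.
  m_8 = 29*2 - 33 = 25, d_8 = (2046 - 25^2)/29 = 1421/29 = 49, a_8 = floor((45 + 25)/49) = 1.
  m_9 = 49*1 - 25 = 24, d_9 = (2046 - 24^2)/49 = 1470/49 = 30, a_9 = floor((45 + 24)/30) = 2.
  m_10 = 30*2 - 24 = 36, d_10 = (2046 - 36^2)/30 = 750/30 = 25, a_10 = floor((45 + 36)/25) = 3.
  m_11 = 25*3 - 36 = 39, d_11 = (2046 - 39^2)/25 = 525/25 = 21, a_11 = floor((45 + 39)/21) = 4.
  m_12 = 21*4 - 39 = 45, d_12 = (2046 - 45^2)/21 = 21/21 = 1, a_12 = floor((45 + 45)/1) = 90.
  m_13 = 1*90 - 45 = 45, d_13 = (2046 - 45^2)/1 = 21/1 = 21: (m_13, d_13) = (m_1, d_1) = (45, 21), so from here the quotients repeat a_1, ..., a_12; the period length is 12.
So sqrt(2046) = [45; (4, 3, 2, 1, 2, 2, 2, 1, 2, 3, 4, 90)] with period length k = 12.
k is even, so the fundamental solution of x^2 - 2046y^2 = 1 is (p_{k-1}, q_{k-1}) = (p_11, q_11); compute convergents through index 11.
Convergents (p_i = a_i*p_{i-1} + p_{i-2}, q_i = a_i*q_{i-1} + q_{i-2} with p_{-2}=0, p_{-1}=1, q_{-2}=1, q_{-1}=0):
  i=0: a_0=45, p_0 = 45*1 + 0 = 45, q_0 = 45*0 + 1 = 1.
  i=1: a_1=4, p_1 = 4*45 + 1 = 181, q_1 = 4*1 + 0 = 4.
  i=2: a_2=3, p_2 = 3*181 + 45 = 588, q_2 = 3*4 + 1 = 13.
  i=3: a_3=2, p_3 = 2*588 + 181 = 1357, q_3 = 2*13 + 4 = 30.
  i=4: a_4=1, p_4 = 1*1357 + 588 = 1945, q_4 = 1*30 + 13 = 43.
  i=5: a_5=2, p_5 = 2*1945 + 1357 = 5247, q_5 = 2*43 + 30 = 116.
  i=6: a_6=2, p_6 = 2*5247 + 1945 = 12439, q_6 = 2*116 + 43 = 275.
  i=7: a_7=2, p_7 = 2*12439 + 5247 = 30125, q_7 = 2*275 + 116 = 666.
  i=8: a_8=1, p_8 = 1*30125 + 12439 = 42564, q_8 = 1*666 + 275 = 941.
  i=9: a_9=2, p_9 = 2*42564 + 30125 = 115253, q_9 = 2*941 + 666 = 2548.
  i=10: a_10=3, p_10 = 3*115253 + 42564 = 388323, q_10 = 3*2548 + 941 = 8585.
  i=11: a_11=4, p_11 = 4*388323 + 115253 = 1668545, q_11 = 4*8585 + 2548 = 36888.
Check: 1668545^2 - 2046*36888^2 = 2784042417025 - 2784042417024 = 1, so (x, y) = (1668545, 36888) solves the equation, and by the theorem it is the least positive solution.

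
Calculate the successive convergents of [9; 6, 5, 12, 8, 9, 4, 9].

9/1, 55/6, 284/31, 3463/378, 27988/3055, 255355/27873, 1049408/114547, 9700027/1058796

Using the convergent recurrence p_i = a_i*p_{i-1} + p_{i-2}, q_i = a_i*q_{i-1} + q_{i-2} with p_{-2}=0, p_{-1}=1, q_{-2}=1, q_{-1}=0:
  i=0: a_0=9, p_0 = 9*1 + 0 = 9, q_0 = 9*0 + 1 = 1.
  i=1: a_1=6, p_1 = 6*9 + 1 = 55, q_1 = 6*1 + 0 = 6.
  i=2: a_2=5, p_2 = 5*55 + 9 = 284, q_2 = 5*6 + 1 = 31.
  i=3: a_3=12, p_3 = 12*284 + 55 = 3463, q_3 = 12*31 + 6 = 378.
  i=4: a_4=8, p_4 = 8*3463 + 284 = 27988, q_4 = 8*378 + 31 = 3055.
  i=5: a_5=9, p_5 = 9*27988 + 3463 = 255355, q_5 = 9*3055 + 378 = 27873.
  i=6: a_6=4, p_6 = 4*255355 + 27988 = 1049408, q_6 = 4*27873 + 3055 = 114547.
  i=7: a_7=9, p_7 = 9*1049408 + 255355 = 9700027, q_7 = 9*114547 + 27873 = 1058796.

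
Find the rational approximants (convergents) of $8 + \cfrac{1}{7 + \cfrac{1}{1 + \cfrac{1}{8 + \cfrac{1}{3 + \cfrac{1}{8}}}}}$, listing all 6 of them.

8/1, 57/7, 65/8, 577/71, 1796/221, 14945/1839

Using the convergent recurrence p_i = a_i*p_{i-1} + p_{i-2}, q_i = a_i*q_{i-1} + q_{i-2} with p_{-2}=0, p_{-1}=1, q_{-2}=1, q_{-1}=0:
  i=0: a_0=8, p_0 = 8*1 + 0 = 8, q_0 = 8*0 + 1 = 1.
  i=1: a_1=7, p_1 = 7*8 + 1 = 57, q_1 = 7*1 + 0 = 7.
  i=2: a_2=1, p_2 = 1*57 + 8 = 65, q_2 = 1*7 + 1 = 8.
  i=3: a_3=8, p_3 = 8*65 + 57 = 577, q_3 = 8*8 + 7 = 71.
  i=4: a_4=3, p_4 = 3*577 + 65 = 1796, q_4 = 3*71 + 8 = 221.
  i=5: a_5=8, p_5 = 8*1796 + 577 = 14945, q_5 = 8*221 + 71 = 1839.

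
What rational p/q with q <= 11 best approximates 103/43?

Expand x = 103/43 as a continued fraction with the Euclidean algorithm:
  103 = 2*43 + 17, so a_0 = 2.
  43 = 2*17 + 9, so a_1 = 2.
  17 = 1*9 + 8, so a_2 = 1.
  9 = 1*8 + 1, so a_3 = 1.
  8 = 8*1 + 0, so a_4 = 8.
so x = [2; 2, 1, 1, 8].
Convergents (p_i = a_i*p_{i-1} + p_{i-2}, q_i = a_i*q_{i-1} + q_{i-2} with p_{-2}=0, p_{-1}=1, q_{-2}=1, q_{-1}=0), until the denominator exceeds 11:
  i=0: a_0=2, p_0 = 2*1 + 0 = 2, q_0 = 2*0 + 1 = 1.
  i=1: a_1=2, p_1 = 2*2 + 1 = 5, q_1 = 2*1 + 0 = 2.
  i=2: a_2=1, p_2 = 1*5 + 2 = 7, q_2 = 1*2 + 1 = 3.
  i=3: a_3=1, p_3 = 1*7 + 5 = 12, q_3 = 1*3 + 2 = 5.
  i=4: a_4=8, p_4 = 8*12 + 7 = 103, q_4 = 8*5 + 3 = 43.
q_4 = 43 > 11, so the last convergent with denominator <= 11 is p_3/q_3 = 12/5.
The closest fraction with denominator <= 11 is either p_3/q_3 or the intermediate fraction (k*p_3 + p_2)/(k*q_3 + q_2) with the largest k >= 1 whose denominator stays <= 11; these approach x as k grows, and every other convergent or intermediate fraction in range is farther away.
Largest k: floor((11 - q_2)/q_3) = floor((11 - 3)/5) = 1.
That gives (1*12 + 7)/(1*5 + 3) = 19/8.
Compare the errors: |x - 12/5| = |103*5 - 12*43|/(43*5) = 1/215, and |x - 19/8| = |103*8 - 19*43|/(43*8) = 7/344.
Cross-multiplying, 1*344 = 344 < 1505 = 7*215, so 1/215 is smaller: the convergent 12/5 is closer to x than 19/8.

12/5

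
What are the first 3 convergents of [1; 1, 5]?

1/1, 2/1, 11/6

Using the convergent recurrence p_i = a_i*p_{i-1} + p_{i-2}, q_i = a_i*q_{i-1} + q_{i-2} with p_{-2}=0, p_{-1}=1, q_{-2}=1, q_{-1}=0:
  i=0: a_0=1, p_0 = 1*1 + 0 = 1, q_0 = 1*0 + 1 = 1.
  i=1: a_1=1, p_1 = 1*1 + 1 = 2, q_1 = 1*1 + 0 = 1.
  i=2: a_2=5, p_2 = 5*2 + 1 = 11, q_2 = 5*1 + 1 = 6.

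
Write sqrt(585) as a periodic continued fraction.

[24; (5, 2, 1, 4, 1, 2, 5, 48)]

Write x_i = (sqrt(585) + m_i)/d_i with (m_0, d_0) = (0, 1). a_0 = floor(sqrt(585)) = 24, since 24^2 = 576 <= 585 < 625 = 25^2.
Iterate m_{i+1} = d_i*a_i - m_i, d_{i+1} = (585 - m_{i+1}^2)/d_i, a_{i+1} = floor((a_0 + m_{i+1})/d_{i+1}):
  m_1 = 1*24 - 0 = 24, d_1 = (585 - 24^2)/1 = 9/1 = 9, a_1 = floor((24 + 24)/9) = 5.
  m_2 = 9*5 - 24 = 21, d_2 = (585 - 21^2)/9 = 144/9 = 16, a_2 = floor((24 + 21)/16) = 2.
  m_3 = 16*2 - 21 = 11, d_3 = (585 - 11^2)/16 = 464/16 = 29, a_3 = floor((24 + 11)/29) = 1.
  m_4 = 29*1 - 11 = 18, d_4 = (585 - 18^2)/29 = 261/29 = 9, a_4 = floor((24 + 18)/9) = 4.
  m_5 = 9*4 - 18 = 18, d_5 = (585 - 18^2)/9 = 261/9 = 29, a_5 = floor((24 + 18)/29) = 1.
  m_6 = 29*1 - 18 = 11, d_6 = (585 - 11^2)/29 = 464/29 = 16, a_6 = floor((24 + 11)/16) = 2.
  m_7 = 16*2 - 11 = 21, d_7 = (585 - 21^2)/16 = 144/16 = 9, a_7 = floor((24 + 21)/9) = 5.
  m_8 = 9*5 - 21 = 24, d_8 = (585 - 24^2)/9 = 9/9 = 1, a_8 = floor((24 + 24)/1) = 48.
  m_9 = 1*48 - 24 = 24, d_9 = (585 - 24^2)/1 = 9/1 = 9: (m_9, d_9) = (m_1, d_1) = (24, 9), so from here the quotients repeat a_1, ..., a_8; the period length is 8.
Hence the expansion of sqrt(585) is a_0 = 24 followed by the repeating block 5, 2, 1, 4, 1, 2, 5, 48 (period 8).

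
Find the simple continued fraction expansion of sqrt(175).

[13; (4, 2, 1, 2, 4, 26)]

Write x_i = (sqrt(175) + m_i)/d_i with (m_0, d_0) = (0, 1). a_0 = floor(sqrt(175)) = 13, since 13^2 = 169 <= 175 < 196 = 14^2.
Iterate m_{i+1} = d_i*a_i - m_i, d_{i+1} = (175 - m_{i+1}^2)/d_i, a_{i+1} = floor((a_0 + m_{i+1})/d_{i+1}):
  m_1 = 1*13 - 0 = 13, d_1 = (175 - 13^2)/1 = 6/1 = 6, a_1 = floor((13 + 13)/6) = 4.
  m_2 = 6*4 - 13 = 11, d_2 = (175 - 11^2)/6 = 54/6 = 9, a_2 = floor((13 + 11)/9) = 2.
  m_3 = 9*2 - 11 = 7, d_3 = (175 - 7^2)/9 = 126/9 = 14, a_3 = floor((13 + 7)/14) = 1.
  m_4 = 14*1 - 7 = 7, d_4 = (175 - 7^2)/14 = 126/14 = 9, a_4 = floor((13 + 7)/9) = 2.
  m_5 = 9*2 - 7 = 11, d_5 = (175 - 11^2)/9 = 54/9 = 6, a_5 = floor((13 + 11)/6) = 4.
  m_6 = 6*4 - 11 = 13, d_6 = (175 - 13^2)/6 = 6/6 = 1, a_6 = floor((13 + 13)/1) = 26.
  m_7 = 1*26 - 13 = 13, d_7 = (175 - 13^2)/1 = 6/1 = 6: (m_7, d_7) = (m_1, d_1) = (13, 6), so from here the quotients repeat a_1, ..., a_6; the period length is 6.
Hence the expansion of sqrt(175) is a_0 = 13 followed by the repeating block 4, 2, 1, 2, 4, 26 (period 6).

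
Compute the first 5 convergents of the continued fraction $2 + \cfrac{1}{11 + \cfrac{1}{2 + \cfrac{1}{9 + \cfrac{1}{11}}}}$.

2/1, 23/11, 48/23, 455/218, 5053/2421

Using the convergent recurrence p_i = a_i*p_{i-1} + p_{i-2}, q_i = a_i*q_{i-1} + q_{i-2} with p_{-2}=0, p_{-1}=1, q_{-2}=1, q_{-1}=0:
  i=0: a_0=2, p_0 = 2*1 + 0 = 2, q_0 = 2*0 + 1 = 1.
  i=1: a_1=11, p_1 = 11*2 + 1 = 23, q_1 = 11*1 + 0 = 11.
  i=2: a_2=2, p_2 = 2*23 + 2 = 48, q_2 = 2*11 + 1 = 23.
  i=3: a_3=9, p_3 = 9*48 + 23 = 455, q_3 = 9*23 + 11 = 218.
  i=4: a_4=11, p_4 = 11*455 + 48 = 5053, q_4 = 11*218 + 23 = 2421.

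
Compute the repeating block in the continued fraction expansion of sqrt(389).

Write x_i = (sqrt(389) + m_i)/d_i with (m_0, d_0) = (0, 1). a_0 = floor(sqrt(389)) = 19, since 19^2 = 361 <= 389 < 400 = 20^2.
Iterate m_{i+1} = d_i*a_i - m_i, d_{i+1} = (389 - m_{i+1}^2)/d_i, a_{i+1} = floor((a_0 + m_{i+1})/d_{i+1}):
  m_1 = 1*19 - 0 = 19, d_1 = (389 - 19^2)/1 = 28/1 = 28, a_1 = floor((19 + 19)/28) = 1.
  m_2 = 28*1 - 19 = 9, d_2 = (389 - 9^2)/28 = 308/28 = 11, a_2 = floor((19 + 9)/11) = 2.
  m_3 = 11*2 - 9 = 13, d_3 = (389 - 13^2)/11 = 220/11 = 20, a_3 = floor((19 + 13)/20) = 1.
  m_4 = 20*1 - 13 = 7, d_4 = (389 - 7^2)/20 = 340/20 = 17, a_4 = floor((19 + 7)/17) = 1.
  m_5 = 17*1 - 7 = 10, d_5 = (389 - 10^2)/17 = 289/17 = 17, a_5 = floor((19 + 10)/17) = 1.
  m_6 = 17*1 - 10 = 7, d_6 = (389 - 7^2)/17 = 340/17 = 20, a_6 = floor((19 + 7)/20) = 1.
  m_7 = 20*1 - 7 = 13, d_7 = (389 - 13^2)/20 = 220/20 = 11, a_7 = floor((19 + 13)/11) = 2.
  m_8 = 11*2 - 13 = 9, d_8 = (389 - 9^2)/11 = 308/11 = 28, a_8 = floor((19 + 9)/28) = 1.
  m_9 = 28*1 - 9 = 19, d_9 = (389 - 19^2)/28 = 28/28 = 1, a_9 = floor((19 + 19)/1) = 38.
  m_10 = 1*38 - 19 = 19, d_10 = (389 - 19^2)/1 = 28/1 = 28: (m_10, d_10) = (m_1, d_1) = (19, 28), so from here the quotients repeat a_1, ..., a_9; the period length is 9.
Hence the expansion of sqrt(389) is a_0 = 19 followed by the repeating block 1, 2, 1, 1, 1, 1, 2, 1, 38 (period 9).

[19; (1, 2, 1, 1, 1, 1, 2, 1, 38)]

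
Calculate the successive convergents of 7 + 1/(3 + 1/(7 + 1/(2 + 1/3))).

Using the convergent recurrence p_i = a_i*p_{i-1} + p_{i-2}, q_i = a_i*q_{i-1} + q_{i-2} with p_{-2}=0, p_{-1}=1, q_{-2}=1, q_{-1}=0:
  i=0: a_0=7, p_0 = 7*1 + 0 = 7, q_0 = 7*0 + 1 = 1.
  i=1: a_1=3, p_1 = 3*7 + 1 = 22, q_1 = 3*1 + 0 = 3.
  i=2: a_2=7, p_2 = 7*22 + 7 = 161, q_2 = 7*3 + 1 = 22.
  i=3: a_3=2, p_3 = 2*161 + 22 = 344, q_3 = 2*22 + 3 = 47.
  i=4: a_4=3, p_4 = 3*344 + 161 = 1193, q_4 = 3*47 + 22 = 163.

7/1, 22/3, 161/22, 344/47, 1193/163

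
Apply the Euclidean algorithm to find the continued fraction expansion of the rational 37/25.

Run the Euclidean algorithm on 37 and 25; the successive quotients are the partial quotients a_0, a_1, ... (each step inverts the fractional part left over by the previous one):
  37 = 1*25 + 12, so a_0 = 1.
  25 = 2*12 + 1, so a_1 = 2.
  12 = 12*1 + 0, so a_2 = 12.
The remainder reaches 0 after 3 divisions, so the expansion has 3 partial quotients, read off in order.

[1; 2, 12]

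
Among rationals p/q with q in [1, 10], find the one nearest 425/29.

44/3

Expand x = 425/29 as a continued fraction with the Euclidean algorithm:
  425 = 14*29 + 19, so a_0 = 14.
  29 = 1*19 + 10, so a_1 = 1.
  19 = 1*10 + 9, so a_2 = 1.
  10 = 1*9 + 1, so a_3 = 1.
  9 = 9*1 + 0, so a_4 = 9.
so x = [14; 1, 1, 1, 9].
Convergents (p_i = a_i*p_{i-1} + p_{i-2}, q_i = a_i*q_{i-1} + q_{i-2} with p_{-2}=0, p_{-1}=1, q_{-2}=1, q_{-1}=0), until the denominator exceeds 10:
  i=0: a_0=14, p_0 = 14*1 + 0 = 14, q_0 = 14*0 + 1 = 1.
  i=1: a_1=1, p_1 = 1*14 + 1 = 15, q_1 = 1*1 + 0 = 1.
  i=2: a_2=1, p_2 = 1*15 + 14 = 29, q_2 = 1*1 + 1 = 2.
  i=3: a_3=1, p_3 = 1*29 + 15 = 44, q_3 = 1*2 + 1 = 3.
  i=4: a_4=9, p_4 = 9*44 + 29 = 425, q_4 = 9*3 + 2 = 29.
q_4 = 29 > 10, so the last convergent with denominator <= 10 is p_3/q_3 = 44/3.
The closest fraction with denominator <= 10 is either p_3/q_3 or the intermediate fraction (k*p_3 + p_2)/(k*q_3 + q_2) with the largest k >= 1 whose denominator stays <= 10; these approach x as k grows, and every other convergent or intermediate fraction in range is farther away.
Largest k: floor((10 - q_2)/q_3) = floor((10 - 2)/3) = 2.
That gives (2*44 + 29)/(2*3 + 2) = 117/8.
Compare the errors: |x - 44/3| = |425*3 - 44*29|/(29*3) = 1/87, and |x - 117/8| = |425*8 - 117*29|/(29*8) = 7/232.
Cross-multiplying, 1*232 = 232 < 609 = 7*87, so 1/87 is smaller: the convergent 44/3 is closer to x than 117/8.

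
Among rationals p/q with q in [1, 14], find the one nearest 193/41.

33/7

Expand x = 193/41 as a continued fraction with the Euclidean algorithm:
  193 = 4*41 + 29, so a_0 = 4.
  41 = 1*29 + 12, so a_1 = 1.
  29 = 2*12 + 5, so a_2 = 2.
  12 = 2*5 + 2, so a_3 = 2.
  5 = 2*2 + 1, so a_4 = 2.
  2 = 2*1 + 0, so a_5 = 2.
so x = [4; 1, 2, 2, 2, 2].
Convergents (p_i = a_i*p_{i-1} + p_{i-2}, q_i = a_i*q_{i-1} + q_{i-2} with p_{-2}=0, p_{-1}=1, q_{-2}=1, q_{-1}=0), until the denominator exceeds 14:
  i=0: a_0=4, p_0 = 4*1 + 0 = 4, q_0 = 4*0 + 1 = 1.
  i=1: a_1=1, p_1 = 1*4 + 1 = 5, q_1 = 1*1 + 0 = 1.
  i=2: a_2=2, p_2 = 2*5 + 4 = 14, q_2 = 2*1 + 1 = 3.
  i=3: a_3=2, p_3 = 2*14 + 5 = 33, q_3 = 2*3 + 1 = 7.
  i=4: a_4=2, p_4 = 2*33 + 14 = 80, q_4 = 2*7 + 3 = 17.
q_4 = 17 > 14, so the last convergent with denominator <= 14 is p_3/q_3 = 33/7.
The closest fraction with denominator <= 14 is either p_3/q_3 or the intermediate fraction (k*p_3 + p_2)/(k*q_3 + q_2) with the largest k >= 1 whose denominator stays <= 14; these approach x as k grows, and every other convergent or intermediate fraction in range is farther away.
Largest k: floor((14 - q_2)/q_3) = floor((14 - 3)/7) = 1.
That gives (1*33 + 14)/(1*7 + 3) = 47/10.
Compare the errors: |x - 33/7| = |193*7 - 33*41|/(41*7) = 2/287, and |x - 47/10| = |193*10 - 47*41|/(41*10) = 3/410.
Cross-multiplying, 2*410 = 820 < 861 = 3*287, so 2/287 is smaller: the convergent 33/7 is closer to x than 47/10.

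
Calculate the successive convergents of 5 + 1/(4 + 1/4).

5/1, 21/4, 89/17

Using the convergent recurrence p_i = a_i*p_{i-1} + p_{i-2}, q_i = a_i*q_{i-1} + q_{i-2} with p_{-2}=0, p_{-1}=1, q_{-2}=1, q_{-1}=0:
  i=0: a_0=5, p_0 = 5*1 + 0 = 5, q_0 = 5*0 + 1 = 1.
  i=1: a_1=4, p_1 = 4*5 + 1 = 21, q_1 = 4*1 + 0 = 4.
  i=2: a_2=4, p_2 = 4*21 + 5 = 89, q_2 = 4*4 + 1 = 17.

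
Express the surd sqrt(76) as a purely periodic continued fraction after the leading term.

Write x_i = (sqrt(76) + m_i)/d_i with (m_0, d_0) = (0, 1). a_0 = floor(sqrt(76)) = 8, since 8^2 = 64 <= 76 < 81 = 9^2.
Iterate m_{i+1} = d_i*a_i - m_i, d_{i+1} = (76 - m_{i+1}^2)/d_i, a_{i+1} = floor((a_0 + m_{i+1})/d_{i+1}):
  m_1 = 1*8 - 0 = 8, d_1 = (76 - 8^2)/1 = 12/1 = 12, a_1 = floor((8 + 8)/12) = 1.
  m_2 = 12*1 - 8 = 4, d_2 = (76 - 4^2)/12 = 60/12 = 5, a_2 = floor((8 + 4)/5) = 2.
  m_3 = 5*2 - 4 = 6, d_3 = (76 - 6^2)/5 = 40/5 = 8, a_3 = floor((8 + 6)/8) = 1.
  m_4 = 8*1 - 6 = 2, d_4 = (76 - 2^2)/8 = 72/8 = 9, a_4 = floor((8 + 2)/9) = 1.
  m_5 = 9*1 - 2 = 7, d_5 = (76 - 7^2)/9 = 27/9 = 3, a_5 = floor((8 + 7)/3) = 5.
  m_6 = 3*5 - 7 = 8, d_6 = (76 - 8^2)/3 = 12/3 = 4, a_6 = floor((8 + 8)/4) = 4.
  m_7 = 4*4 - 8 = 8, d_7 = (76 - 8^2)/4 = 12/4 = 3, a_7 = floor((8 + 8)/3) = 5.
  m_8 = 3*5 - 8 = 7, d_8 = (76 - 7^2)/3 = 27/3 = 9, a_8 = floor((8 + 7)/9) = 1.
  m_9 = 9*1 - 7 = 2, d_9 = (76 - 2^2)/9 = 72/9 = 8, a_9 = floor((8 + 2)/8) = 1.
  m_10 = 8*1 - 2 = 6, d_10 = (76 - 6^2)/8 = 40/8 = 5, a_10 = floor((8 + 6)/5) = 2.
  m_11 = 5*2 - 6 = 4, d_11 = (76 - 4^2)/5 = 60/5 = 12, a_11 = floor((8 + 4)/12) = 1.
  m_12 = 12*1 - 4 = 8, d_12 = (76 - 8^2)/12 = 12/12 = 1, a_12 = floor((8 + 8)/1) = 16.
  m_13 = 1*16 - 8 = 8, d_13 = (76 - 8^2)/1 = 12/1 = 12: (m_13, d_13) = (m_1, d_1) = (8, 12), so from here the quotients repeat a_1, ..., a_12; the period length is 12.
Hence the expansion of sqrt(76) is a_0 = 8 followed by the repeating block 1, 2, 1, 1, 5, 4, 5, 1, 1, 2, 1, 16 (period 12).

[8; (1, 2, 1, 1, 5, 4, 5, 1, 1, 2, 1, 16)]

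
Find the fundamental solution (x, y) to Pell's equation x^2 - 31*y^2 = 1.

(x, y) = (1520, 273)

First expand sqrt(31) as a continued fraction. With x_i = (sqrt(31) + m_i)/d_i and (m_0, d_0) = (0, 1): a_0 = floor(sqrt(31)) = 5, since 5^2 = 25 <= 31 < 36 = 6^2.
Iterate m_{i+1} = d_i*a_i - m_i, d_{i+1} = (31 - m_{i+1}^2)/d_i, a_{i+1} = floor((a_0 + m_{i+1})/d_{i+1}):
  m_1 = 1*5 - 0 = 5, d_1 = (31 - 5^2)/1 = 6/1 = 6, a_1 = floor((5 + 5)/6) = 1.
  m_2 = 6*1 - 5 = 1, d_2 = (31 - 1^2)/6 = 30/6 = 5, a_2 = floor((5 + 1)/5) = 1.
  m_3 = 5*1 - 1 = 4, d_3 = (31 - 4^2)/5 = 15/5 = 3, a_3 = floor((5 + 4)/3) = 3.
  m_4 = 3*3 - 4 = 5, d_4 = (31 - 5^2)/3 = 6/3 = 2, a_4 = floor((5 + 5)/2) = 5.
  m_5 = 2*5 - 5 = 5, d_5 = (31 - 5^2)/2 = 6/2 = 3, a_5 = floor((5 + 5)/3) = 3.
  m_6 = 3*3 - 5 = 4, d_6 = (31 - 4^2)/3 = 15/3 = 5, a_6 = floor((5 + 4)/5) = 1.
  m_7 = 5*1 - 4 = 1, d_7 = (31 - 1^2)/5 = 30/5 = 6, a_7 = floor((5 + 1)/6) = 1.
  m_8 = 6*1 - 1 = 5, d_8 = (31 - 5^2)/6 = 6/6 = 1, a_8 = floor((5 + 5)/1) = 10.
  m_9 = 1*10 - 5 = 5, d_9 = (31 - 5^2)/1 = 6/1 = 6: (m_9, d_9) = (m_1, d_1) = (5, 6), so from here the quotients repeat a_1, ..., a_8; the period length is 8.
So sqrt(31) = [5; (1, 1, 3, 5, 3, 1, 1, 10)] with period length k = 8.
k is even, so the fundamental solution of x^2 - 31y^2 = 1 is (p_{k-1}, q_{k-1}) = (p_7, q_7); compute convergents through index 7.
Convergents (p_i = a_i*p_{i-1} + p_{i-2}, q_i = a_i*q_{i-1} + q_{i-2} with p_{-2}=0, p_{-1}=1, q_{-2}=1, q_{-1}=0):
  i=0: a_0=5, p_0 = 5*1 + 0 = 5, q_0 = 5*0 + 1 = 1.
  i=1: a_1=1, p_1 = 1*5 + 1 = 6, q_1 = 1*1 + 0 = 1.
  i=2: a_2=1, p_2 = 1*6 + 5 = 11, q_2 = 1*1 + 1 = 2.
  i=3: a_3=3, p_3 = 3*11 + 6 = 39, q_3 = 3*2 + 1 = 7.
  i=4: a_4=5, p_4 = 5*39 + 11 = 206, q_4 = 5*7 + 2 = 37.
  i=5: a_5=3, p_5 = 3*206 + 39 = 657, q_5 = 3*37 + 7 = 118.
  i=6: a_6=1, p_6 = 1*657 + 206 = 863, q_6 = 1*118 + 37 = 155.
  i=7: a_7=1, p_7 = 1*863 + 657 = 1520, q_7 = 1*155 + 118 = 273.
Check: 1520^2 - 31*273^2 = 2310400 - 2310399 = 1, so (x, y) = (1520, 273) solves the equation, and by the theorem it is the least positive solution.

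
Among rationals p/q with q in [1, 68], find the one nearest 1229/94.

876/67

Expand x = 1229/94 as a continued fraction with the Euclidean algorithm:
  1229 = 13*94 + 7, so a_0 = 13.
  94 = 13*7 + 3, so a_1 = 13.
  7 = 2*3 + 1, so a_2 = 2.
  3 = 3*1 + 0, so a_3 = 3.
so x = [13; 13, 2, 3].
Convergents (p_i = a_i*p_{i-1} + p_{i-2}, q_i = a_i*q_{i-1} + q_{i-2} with p_{-2}=0, p_{-1}=1, q_{-2}=1, q_{-1}=0), until the denominator exceeds 68:
  i=0: a_0=13, p_0 = 13*1 + 0 = 13, q_0 = 13*0 + 1 = 1.
  i=1: a_1=13, p_1 = 13*13 + 1 = 170, q_1 = 13*1 + 0 = 13.
  i=2: a_2=2, p_2 = 2*170 + 13 = 353, q_2 = 2*13 + 1 = 27.
  i=3: a_3=3, p_3 = 3*353 + 170 = 1229, q_3 = 3*27 + 13 = 94.
q_3 = 94 > 68, so the last convergent with denominator <= 68 is p_2/q_2 = 353/27.
The closest fraction with denominator <= 68 is either p_2/q_2 or the intermediate fraction (k*p_2 + p_1)/(k*q_2 + q_1) with the largest k >= 1 whose denominator stays <= 68; these approach x as k grows, and every other convergent or intermediate fraction in range is farther away.
Largest k: floor((68 - q_1)/q_2) = floor((68 - 13)/27) = 2.
That gives (2*353 + 170)/(2*27 + 13) = 876/67.
Compare the errors: |x - 353/27| = |1229*27 - 353*94|/(94*27) = 1/2538, and |x - 876/67| = |1229*67 - 876*94|/(94*67) = 1/6298.
Cross-multiplying, 1*2538 = 2538 < 6298 = 1*6298, so 1/6298 is smaller: the intermediate fraction 876/67 is closer to x than 353/27.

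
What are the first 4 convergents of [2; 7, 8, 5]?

Using the convergent recurrence p_i = a_i*p_{i-1} + p_{i-2}, q_i = a_i*q_{i-1} + q_{i-2} with p_{-2}=0, p_{-1}=1, q_{-2}=1, q_{-1}=0:
  i=0: a_0=2, p_0 = 2*1 + 0 = 2, q_0 = 2*0 + 1 = 1.
  i=1: a_1=7, p_1 = 7*2 + 1 = 15, q_1 = 7*1 + 0 = 7.
  i=2: a_2=8, p_2 = 8*15 + 2 = 122, q_2 = 8*7 + 1 = 57.
  i=3: a_3=5, p_3 = 5*122 + 15 = 625, q_3 = 5*57 + 7 = 292.

2/1, 15/7, 122/57, 625/292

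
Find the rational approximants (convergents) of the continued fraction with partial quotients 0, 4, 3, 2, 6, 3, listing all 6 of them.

Using the convergent recurrence p_i = a_i*p_{i-1} + p_{i-2}, q_i = a_i*q_{i-1} + q_{i-2} with p_{-2}=0, p_{-1}=1, q_{-2}=1, q_{-1}=0:
  i=0: a_0=0, p_0 = 0*1 + 0 = 0, q_0 = 0*0 + 1 = 1.
  i=1: a_1=4, p_1 = 4*0 + 1 = 1, q_1 = 4*1 + 0 = 4.
  i=2: a_2=3, p_2 = 3*1 + 0 = 3, q_2 = 3*4 + 1 = 13.
  i=3: a_3=2, p_3 = 2*3 + 1 = 7, q_3 = 2*13 + 4 = 30.
  i=4: a_4=6, p_4 = 6*7 + 3 = 45, q_4 = 6*30 + 13 = 193.
  i=5: a_5=3, p_5 = 3*45 + 7 = 142, q_5 = 3*193 + 30 = 609.

0/1, 1/4, 3/13, 7/30, 45/193, 142/609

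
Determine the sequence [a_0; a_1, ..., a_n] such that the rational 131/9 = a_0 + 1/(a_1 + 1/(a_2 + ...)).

[14; 1, 1, 4]

Run the Euclidean algorithm on 131 and 9; the successive quotients are the partial quotients a_0, a_1, ... (each step inverts the fractional part left over by the previous one):
  131 = 14*9 + 5, so a_0 = 14.
  9 = 1*5 + 4, so a_1 = 1.
  5 = 1*4 + 1, so a_2 = 1.
  4 = 4*1 + 0, so a_3 = 4.
The remainder reaches 0 after 4 divisions, so the expansion has 4 partial quotients, read off in order.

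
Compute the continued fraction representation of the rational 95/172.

Run the Euclidean algorithm on 95 and 172; the successive quotients are the partial quotients a_0, a_1, ... (each step inverts the fractional part left over by the previous one):
  95 = 0*172 + 95, so a_0 = 0.
  172 = 1*95 + 77, so a_1 = 1.
  95 = 1*77 + 18, so a_2 = 1.
  77 = 4*18 + 5, so a_3 = 4.
  18 = 3*5 + 3, so a_4 = 3.
  5 = 1*3 + 2, so a_5 = 1.
  3 = 1*2 + 1, so a_6 = 1.
  2 = 2*1 + 0, so a_7 = 2.
The remainder reaches 0 after 8 divisions, so the expansion has 8 partial quotients, read off in order.

[0; 1, 1, 4, 3, 1, 1, 2]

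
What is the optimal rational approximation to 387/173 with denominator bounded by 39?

85/38

Expand x = 387/173 as a continued fraction with the Euclidean algorithm:
  387 = 2*173 + 41, so a_0 = 2.
  173 = 4*41 + 9, so a_1 = 4.
  41 = 4*9 + 5, so a_2 = 4.
  9 = 1*5 + 4, so a_3 = 1.
  5 = 1*4 + 1, so a_4 = 1.
  4 = 4*1 + 0, so a_5 = 4.
so x = [2; 4, 4, 1, 1, 4].
Convergents (p_i = a_i*p_{i-1} + p_{i-2}, q_i = a_i*q_{i-1} + q_{i-2} with p_{-2}=0, p_{-1}=1, q_{-2}=1, q_{-1}=0), until the denominator exceeds 39:
  i=0: a_0=2, p_0 = 2*1 + 0 = 2, q_0 = 2*0 + 1 = 1.
  i=1: a_1=4, p_1 = 4*2 + 1 = 9, q_1 = 4*1 + 0 = 4.
  i=2: a_2=4, p_2 = 4*9 + 2 = 38, q_2 = 4*4 + 1 = 17.
  i=3: a_3=1, p_3 = 1*38 + 9 = 47, q_3 = 1*17 + 4 = 21.
  i=4: a_4=1, p_4 = 1*47 + 38 = 85, q_4 = 1*21 + 17 = 38.
  i=5: a_5=4, p_5 = 4*85 + 47 = 387, q_5 = 4*38 + 21 = 173.
q_5 = 173 > 39, so the last convergent with denominator <= 39 is p_4/q_4 = 85/38.
The closest fraction with denominator <= 39 is either p_4/q_4 or the intermediate fraction (k*p_4 + p_3)/(k*q_4 + q_3) with the largest k >= 1 whose denominator stays <= 39; these approach x as k grows, and every other convergent or intermediate fraction in range is farther away.
Largest k: floor((39 - q_3)/q_4) = floor((39 - 21)/38) = 0.
Since k = 0, no intermediate fraction beyond p_4/q_4 has denominator <= 39, so the convergent 85/38 is the closest (its error is |387*38 - 85*173|/(173*38) = 1/6574).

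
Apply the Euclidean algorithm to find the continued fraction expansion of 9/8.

[1; 8]

Run the Euclidean algorithm on 9 and 8; the successive quotients are the partial quotients a_0, a_1, ... (each step inverts the fractional part left over by the previous one):
  9 = 1*8 + 1, so a_0 = 1.
  8 = 8*1 + 0, so a_1 = 8.
The remainder reaches 0 after 2 divisions, so the expansion has 2 partial quotients, read off in order.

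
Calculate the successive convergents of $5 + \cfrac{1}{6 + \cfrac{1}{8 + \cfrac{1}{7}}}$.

5/1, 31/6, 253/49, 1802/349

Using the convergent recurrence p_i = a_i*p_{i-1} + p_{i-2}, q_i = a_i*q_{i-1} + q_{i-2} with p_{-2}=0, p_{-1}=1, q_{-2}=1, q_{-1}=0:
  i=0: a_0=5, p_0 = 5*1 + 0 = 5, q_0 = 5*0 + 1 = 1.
  i=1: a_1=6, p_1 = 6*5 + 1 = 31, q_1 = 6*1 + 0 = 6.
  i=2: a_2=8, p_2 = 8*31 + 5 = 253, q_2 = 8*6 + 1 = 49.
  i=3: a_3=7, p_3 = 7*253 + 31 = 1802, q_3 = 7*49 + 6 = 349.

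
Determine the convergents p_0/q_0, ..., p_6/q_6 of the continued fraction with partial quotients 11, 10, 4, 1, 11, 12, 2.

11/1, 111/10, 455/41, 566/51, 6681/602, 80738/7275, 168157/15152

Using the convergent recurrence p_i = a_i*p_{i-1} + p_{i-2}, q_i = a_i*q_{i-1} + q_{i-2} with p_{-2}=0, p_{-1}=1, q_{-2}=1, q_{-1}=0:
  i=0: a_0=11, p_0 = 11*1 + 0 = 11, q_0 = 11*0 + 1 = 1.
  i=1: a_1=10, p_1 = 10*11 + 1 = 111, q_1 = 10*1 + 0 = 10.
  i=2: a_2=4, p_2 = 4*111 + 11 = 455, q_2 = 4*10 + 1 = 41.
  i=3: a_3=1, p_3 = 1*455 + 111 = 566, q_3 = 1*41 + 10 = 51.
  i=4: a_4=11, p_4 = 11*566 + 455 = 6681, q_4 = 11*51 + 41 = 602.
  i=5: a_5=12, p_5 = 12*6681 + 566 = 80738, q_5 = 12*602 + 51 = 7275.
  i=6: a_6=2, p_6 = 2*80738 + 6681 = 168157, q_6 = 2*7275 + 602 = 15152.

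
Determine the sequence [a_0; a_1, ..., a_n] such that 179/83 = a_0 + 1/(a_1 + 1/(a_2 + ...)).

[2; 6, 2, 1, 1, 2]

Run the Euclidean algorithm on 179 and 83; the successive quotients are the partial quotients a_0, a_1, ... (each step inverts the fractional part left over by the previous one):
  179 = 2*83 + 13, so a_0 = 2.
  83 = 6*13 + 5, so a_1 = 6.
  13 = 2*5 + 3, so a_2 = 2.
  5 = 1*3 + 2, so a_3 = 1.
  3 = 1*2 + 1, so a_4 = 1.
  2 = 2*1 + 0, so a_5 = 2.
The remainder reaches 0 after 6 divisions, so the expansion has 6 partial quotients, read off in order.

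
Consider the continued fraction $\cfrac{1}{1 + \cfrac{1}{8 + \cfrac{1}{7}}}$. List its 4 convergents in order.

Using the convergent recurrence p_i = a_i*p_{i-1} + p_{i-2}, q_i = a_i*q_{i-1} + q_{i-2} with p_{-2}=0, p_{-1}=1, q_{-2}=1, q_{-1}=0:
  i=0: a_0=0, p_0 = 0*1 + 0 = 0, q_0 = 0*0 + 1 = 1.
  i=1: a_1=1, p_1 = 1*0 + 1 = 1, q_1 = 1*1 + 0 = 1.
  i=2: a_2=8, p_2 = 8*1 + 0 = 8, q_2 = 8*1 + 1 = 9.
  i=3: a_3=7, p_3 = 7*8 + 1 = 57, q_3 = 7*9 + 1 = 64.

0/1, 1/1, 8/9, 57/64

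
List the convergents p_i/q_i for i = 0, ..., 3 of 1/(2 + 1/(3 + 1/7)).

Using the convergent recurrence p_i = a_i*p_{i-1} + p_{i-2}, q_i = a_i*q_{i-1} + q_{i-2} with p_{-2}=0, p_{-1}=1, q_{-2}=1, q_{-1}=0:
  i=0: a_0=0, p_0 = 0*1 + 0 = 0, q_0 = 0*0 + 1 = 1.
  i=1: a_1=2, p_1 = 2*0 + 1 = 1, q_1 = 2*1 + 0 = 2.
  i=2: a_2=3, p_2 = 3*1 + 0 = 3, q_2 = 3*2 + 1 = 7.
  i=3: a_3=7, p_3 = 7*3 + 1 = 22, q_3 = 7*7 + 2 = 51.

0/1, 1/2, 3/7, 22/51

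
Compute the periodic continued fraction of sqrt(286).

Write x_i = (sqrt(286) + m_i)/d_i with (m_0, d_0) = (0, 1). a_0 = floor(sqrt(286)) = 16, since 16^2 = 256 <= 286 < 289 = 17^2.
Iterate m_{i+1} = d_i*a_i - m_i, d_{i+1} = (286 - m_{i+1}^2)/d_i, a_{i+1} = floor((a_0 + m_{i+1})/d_{i+1}):
  m_1 = 1*16 - 0 = 16, d_1 = (286 - 16^2)/1 = 30/1 = 30, a_1 = floor((16 + 16)/30) = 1.
  m_2 = 30*1 - 16 = 14, d_2 = (286 - 14^2)/30 = 90/30 = 3, a_2 = floor((16 + 14)/3) = 10.
  m_3 = 3*10 - 14 = 16, d_3 = (286 - 16^2)/3 = 30/3 = 10, a_3 = floor((16 + 16)/10) = 3.
  m_4 = 10*3 - 16 = 14, d_4 = (286 - 14^2)/10 = 90/10 = 9, a_4 = floor((16 + 14)/9) = 3.
  m_5 = 9*3 - 14 = 13, d_5 = (286 - 13^2)/9 = 117/9 = 13, a_5 = floor((16 + 13)/13) = 2.
  m_6 = 13*2 - 13 = 13, d_6 = (286 - 13^2)/13 = 117/13 = 9, a_6 = floor((16 + 13)/9) = 3.
  m_7 = 9*3 - 13 = 14, d_7 = (286 - 14^2)/9 = 90/9 = 10, a_7 = floor((16 + 14)/10) = 3.
  m_8 = 10*3 - 14 = 16, d_8 = (286 - 16^2)/10 = 30/10 = 3, a_8 = floor((16 + 16)/3) = 10.
  m_9 = 3*10 - 16 = 14, d_9 = (286 - 14^2)/3 = 90/3 = 30, a_9 = floor((16 + 14)/30) = 1.
  m_10 = 30*1 - 14 = 16, d_10 = (286 - 16^2)/30 = 30/30 = 1, a_10 = floor((16 + 16)/1) = 32.
  m_11 = 1*32 - 16 = 16, d_11 = (286 - 16^2)/1 = 30/1 = 30: (m_11, d_11) = (m_1, d_1) = (16, 30), so from here the quotients repeat a_1, ..., a_10; the period length is 10.
Hence the expansion of sqrt(286) is a_0 = 16 followed by the repeating block 1, 10, 3, 3, 2, 3, 3, 10, 1, 32 (period 10).

[16; (1, 10, 3, 3, 2, 3, 3, 10, 1, 32)]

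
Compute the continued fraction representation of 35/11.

Run the Euclidean algorithm on 35 and 11; the successive quotients are the partial quotients a_0, a_1, ... (each step inverts the fractional part left over by the previous one):
  35 = 3*11 + 2, so a_0 = 3.
  11 = 5*2 + 1, so a_1 = 5.
  2 = 2*1 + 0, so a_2 = 2.
The remainder reaches 0 after 3 divisions, so the expansion has 3 partial quotients, read off in order.

[3; 5, 2]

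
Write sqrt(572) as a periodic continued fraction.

Write x_i = (sqrt(572) + m_i)/d_i with (m_0, d_0) = (0, 1). a_0 = floor(sqrt(572)) = 23, since 23^2 = 529 <= 572 < 576 = 24^2.
Iterate m_{i+1} = d_i*a_i - m_i, d_{i+1} = (572 - m_{i+1}^2)/d_i, a_{i+1} = floor((a_0 + m_{i+1})/d_{i+1}):
  m_1 = 1*23 - 0 = 23, d_1 = (572 - 23^2)/1 = 43/1 = 43, a_1 = floor((23 + 23)/43) = 1.
  m_2 = 43*1 - 23 = 20, d_2 = (572 - 20^2)/43 = 172/43 = 4, a_2 = floor((23 + 20)/4) = 10.
  m_3 = 4*10 - 20 = 20, d_3 = (572 - 20^2)/4 = 172/4 = 43, a_3 = floor((23 + 20)/43) = 1.
  m_4 = 43*1 - 20 = 23, d_4 = (572 - 23^2)/43 = 43/43 = 1, a_4 = floor((23 + 23)/1) = 46.
  m_5 = 1*46 - 23 = 23, d_5 = (572 - 23^2)/1 = 43/1 = 43: (m_5, d_5) = (m_1, d_1) = (23, 43), so from here the quotients repeat a_1, ..., a_4; the period length is 4.
Hence the expansion of sqrt(572) is a_0 = 23 followed by the repeating block 1, 10, 1, 46 (period 4).

[23; (1, 10, 1, 46)]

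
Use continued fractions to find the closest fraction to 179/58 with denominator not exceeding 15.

Expand x = 179/58 as a continued fraction with the Euclidean algorithm:
  179 = 3*58 + 5, so a_0 = 3.
  58 = 11*5 + 3, so a_1 = 11.
  5 = 1*3 + 2, so a_2 = 1.
  3 = 1*2 + 1, so a_3 = 1.
  2 = 2*1 + 0, so a_4 = 2.
so x = [3; 11, 1, 1, 2].
Convergents (p_i = a_i*p_{i-1} + p_{i-2}, q_i = a_i*q_{i-1} + q_{i-2} with p_{-2}=0, p_{-1}=1, q_{-2}=1, q_{-1}=0), until the denominator exceeds 15:
  i=0: a_0=3, p_0 = 3*1 + 0 = 3, q_0 = 3*0 + 1 = 1.
  i=1: a_1=11, p_1 = 11*3 + 1 = 34, q_1 = 11*1 + 0 = 11.
  i=2: a_2=1, p_2 = 1*34 + 3 = 37, q_2 = 1*11 + 1 = 12.
  i=3: a_3=1, p_3 = 1*37 + 34 = 71, q_3 = 1*12 + 11 = 23.
q_3 = 23 > 15, so the last convergent with denominator <= 15 is p_2/q_2 = 37/12.
The closest fraction with denominator <= 15 is either p_2/q_2 or the intermediate fraction (k*p_2 + p_1)/(k*q_2 + q_1) with the largest k >= 1 whose denominator stays <= 15; these approach x as k grows, and every other convergent or intermediate fraction in range is farther away.
Largest k: floor((15 - q_1)/q_2) = floor((15 - 11)/12) = 0.
Since k = 0, no intermediate fraction beyond p_2/q_2 has denominator <= 15, so the convergent 37/12 is the closest (its error is |179*12 - 37*58|/(58*12) = 2/696).

37/12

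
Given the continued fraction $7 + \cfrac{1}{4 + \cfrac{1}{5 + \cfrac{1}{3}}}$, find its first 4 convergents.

7/1, 29/4, 152/21, 485/67

Using the convergent recurrence p_i = a_i*p_{i-1} + p_{i-2}, q_i = a_i*q_{i-1} + q_{i-2} with p_{-2}=0, p_{-1}=1, q_{-2}=1, q_{-1}=0:
  i=0: a_0=7, p_0 = 7*1 + 0 = 7, q_0 = 7*0 + 1 = 1.
  i=1: a_1=4, p_1 = 4*7 + 1 = 29, q_1 = 4*1 + 0 = 4.
  i=2: a_2=5, p_2 = 5*29 + 7 = 152, q_2 = 5*4 + 1 = 21.
  i=3: a_3=3, p_3 = 3*152 + 29 = 485, q_3 = 3*21 + 4 = 67.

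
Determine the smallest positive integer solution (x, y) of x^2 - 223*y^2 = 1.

First expand sqrt(223) as a continued fraction. With x_i = (sqrt(223) + m_i)/d_i and (m_0, d_0) = (0, 1): a_0 = floor(sqrt(223)) = 14, since 14^2 = 196 <= 223 < 225 = 15^2.
Iterate m_{i+1} = d_i*a_i - m_i, d_{i+1} = (223 - m_{i+1}^2)/d_i, a_{i+1} = floor((a_0 + m_{i+1})/d_{i+1}):
  m_1 = 1*14 - 0 = 14, d_1 = (223 - 14^2)/1 = 27/1 = 27, a_1 = floor((14 + 14)/27) = 1.
  m_2 = 27*1 - 14 = 13, d_2 = (223 - 13^2)/27 = 54/27 = 2, a_2 = floor((14 + 13)/2) = 13.
  m_3 = 2*13 - 13 = 13, d_3 = (223 - 13^2)/2 = 54/2 = 27, a_3 = floor((14 + 13)/27) = 1.
  m_4 = 27*1 - 13 = 14, d_4 = (223 - 14^2)/27 = 27/27 = 1, a_4 = floor((14 + 14)/1) = 28.
  m_5 = 1*28 - 14 = 14, d_5 = (223 - 14^2)/1 = 27/1 = 27: (m_5, d_5) = (m_1, d_1) = (14, 27), so from here the quotients repeat a_1, ..., a_4; the period length is 4.
So sqrt(223) = [14; (1, 13, 1, 28)] with period length k = 4.
k is even, so the fundamental solution of x^2 - 223y^2 = 1 is (p_{k-1}, q_{k-1}) = (p_3, q_3); compute convergents through index 3.
Convergents (p_i = a_i*p_{i-1} + p_{i-2}, q_i = a_i*q_{i-1} + q_{i-2} with p_{-2}=0, p_{-1}=1, q_{-2}=1, q_{-1}=0):
  i=0: a_0=14, p_0 = 14*1 + 0 = 14, q_0 = 14*0 + 1 = 1.
  i=1: a_1=1, p_1 = 1*14 + 1 = 15, q_1 = 1*1 + 0 = 1.
  i=2: a_2=13, p_2 = 13*15 + 14 = 209, q_2 = 13*1 + 1 = 14.
  i=3: a_3=1, p_3 = 1*209 + 15 = 224, q_3 = 1*14 + 1 = 15.
Check: 224^2 - 223*15^2 = 50176 - 50175 = 1, so (x, y) = (224, 15) solves the equation, and by the theorem it is the least positive solution.

(x, y) = (224, 15)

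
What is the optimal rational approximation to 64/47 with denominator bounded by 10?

Expand x = 64/47 as a continued fraction with the Euclidean algorithm:
  64 = 1*47 + 17, so a_0 = 1.
  47 = 2*17 + 13, so a_1 = 2.
  17 = 1*13 + 4, so a_2 = 1.
  13 = 3*4 + 1, so a_3 = 3.
  4 = 4*1 + 0, so a_4 = 4.
so x = [1; 2, 1, 3, 4].
Convergents (p_i = a_i*p_{i-1} + p_{i-2}, q_i = a_i*q_{i-1} + q_{i-2} with p_{-2}=0, p_{-1}=1, q_{-2}=1, q_{-1}=0), until the denominator exceeds 10:
  i=0: a_0=1, p_0 = 1*1 + 0 = 1, q_0 = 1*0 + 1 = 1.
  i=1: a_1=2, p_1 = 2*1 + 1 = 3, q_1 = 2*1 + 0 = 2.
  i=2: a_2=1, p_2 = 1*3 + 1 = 4, q_2 = 1*2 + 1 = 3.
  i=3: a_3=3, p_3 = 3*4 + 3 = 15, q_3 = 3*3 + 2 = 11.
q_3 = 11 > 10, so the last convergent with denominator <= 10 is p_2/q_2 = 4/3.
The closest fraction with denominator <= 10 is either p_2/q_2 or the intermediate fraction (k*p_2 + p_1)/(k*q_2 + q_1) with the largest k >= 1 whose denominator stays <= 10; these approach x as k grows, and every other convergent or intermediate fraction in range is farther away.
Largest k: floor((10 - q_1)/q_2) = floor((10 - 2)/3) = 2.
That gives (2*4 + 3)/(2*3 + 2) = 11/8.
Compare the errors: |x - 4/3| = |64*3 - 4*47|/(47*3) = 4/141, and |x - 11/8| = |64*8 - 11*47|/(47*8) = 5/376.
Cross-multiplying, 5*141 = 705 < 1504 = 4*376, so 5/376 is smaller: the intermediate fraction 11/8 is closer to x than 4/3.

11/8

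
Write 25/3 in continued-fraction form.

Run the Euclidean algorithm on 25 and 3; the successive quotients are the partial quotients a_0, a_1, ... (each step inverts the fractional part left over by the previous one):
  25 = 8*3 + 1, so a_0 = 8.
  3 = 3*1 + 0, so a_1 = 3.
The remainder reaches 0 after 2 divisions, so the expansion has 2 partial quotients, read off in order.

[8; 3]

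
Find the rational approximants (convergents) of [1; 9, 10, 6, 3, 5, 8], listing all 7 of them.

Using the convergent recurrence p_i = a_i*p_{i-1} + p_{i-2}, q_i = a_i*q_{i-1} + q_{i-2} with p_{-2}=0, p_{-1}=1, q_{-2}=1, q_{-1}=0:
  i=0: a_0=1, p_0 = 1*1 + 0 = 1, q_0 = 1*0 + 1 = 1.
  i=1: a_1=9, p_1 = 9*1 + 1 = 10, q_1 = 9*1 + 0 = 9.
  i=2: a_2=10, p_2 = 10*10 + 1 = 101, q_2 = 10*9 + 1 = 91.
  i=3: a_3=6, p_3 = 6*101 + 10 = 616, q_3 = 6*91 + 9 = 555.
  i=4: a_4=3, p_4 = 3*616 + 101 = 1949, q_4 = 3*555 + 91 = 1756.
  i=5: a_5=5, p_5 = 5*1949 + 616 = 10361, q_5 = 5*1756 + 555 = 9335.
  i=6: a_6=8, p_6 = 8*10361 + 1949 = 84837, q_6 = 8*9335 + 1756 = 76436.

1/1, 10/9, 101/91, 616/555, 1949/1756, 10361/9335, 84837/76436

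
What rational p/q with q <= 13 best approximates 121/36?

Expand x = 121/36 as a continued fraction with the Euclidean algorithm:
  121 = 3*36 + 13, so a_0 = 3.
  36 = 2*13 + 10, so a_1 = 2.
  13 = 1*10 + 3, so a_2 = 1.
  10 = 3*3 + 1, so a_3 = 3.
  3 = 3*1 + 0, so a_4 = 3.
so x = [3; 2, 1, 3, 3].
Convergents (p_i = a_i*p_{i-1} + p_{i-2}, q_i = a_i*q_{i-1} + q_{i-2} with p_{-2}=0, p_{-1}=1, q_{-2}=1, q_{-1}=0), until the denominator exceeds 13:
  i=0: a_0=3, p_0 = 3*1 + 0 = 3, q_0 = 3*0 + 1 = 1.
  i=1: a_1=2, p_1 = 2*3 + 1 = 7, q_1 = 2*1 + 0 = 2.
  i=2: a_2=1, p_2 = 1*7 + 3 = 10, q_2 = 1*2 + 1 = 3.
  i=3: a_3=3, p_3 = 3*10 + 7 = 37, q_3 = 3*3 + 2 = 11.
  i=4: a_4=3, p_4 = 3*37 + 10 = 121, q_4 = 3*11 + 3 = 36.
q_4 = 36 > 13, so the last convergent with denominator <= 13 is p_3/q_3 = 37/11.
The closest fraction with denominator <= 13 is either p_3/q_3 or the intermediate fraction (k*p_3 + p_2)/(k*q_3 + q_2) with the largest k >= 1 whose denominator stays <= 13; these approach x as k grows, and every other convergent or intermediate fraction in range is farther away.
Largest k: floor((13 - q_2)/q_3) = floor((13 - 3)/11) = 0.
Since k = 0, no intermediate fraction beyond p_3/q_3 has denominator <= 13, so the convergent 37/11 is the closest (its error is |121*11 - 37*36|/(36*11) = 1/396).

37/11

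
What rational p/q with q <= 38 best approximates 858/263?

62/19

Expand x = 858/263 as a continued fraction with the Euclidean algorithm:
  858 = 3*263 + 69, so a_0 = 3.
  263 = 3*69 + 56, so a_1 = 3.
  69 = 1*56 + 13, so a_2 = 1.
  56 = 4*13 + 4, so a_3 = 4.
  13 = 3*4 + 1, so a_4 = 3.
  4 = 4*1 + 0, so a_5 = 4.
so x = [3; 3, 1, 4, 3, 4].
Convergents (p_i = a_i*p_{i-1} + p_{i-2}, q_i = a_i*q_{i-1} + q_{i-2} with p_{-2}=0, p_{-1}=1, q_{-2}=1, q_{-1}=0), until the denominator exceeds 38:
  i=0: a_0=3, p_0 = 3*1 + 0 = 3, q_0 = 3*0 + 1 = 1.
  i=1: a_1=3, p_1 = 3*3 + 1 = 10, q_1 = 3*1 + 0 = 3.
  i=2: a_2=1, p_2 = 1*10 + 3 = 13, q_2 = 1*3 + 1 = 4.
  i=3: a_3=4, p_3 = 4*13 + 10 = 62, q_3 = 4*4 + 3 = 19.
  i=4: a_4=3, p_4 = 3*62 + 13 = 199, q_4 = 3*19 + 4 = 61.
q_4 = 61 > 38, so the last convergent with denominator <= 38 is p_3/q_3 = 62/19.
The closest fraction with denominator <= 38 is either p_3/q_3 or the intermediate fraction (k*p_3 + p_2)/(k*q_3 + q_2) with the largest k >= 1 whose denominator stays <= 38; these approach x as k grows, and every other convergent or intermediate fraction in range is farther away.
Largest k: floor((38 - q_2)/q_3) = floor((38 - 4)/19) = 1.
That gives (1*62 + 13)/(1*19 + 4) = 75/23.
Compare the errors: |x - 62/19| = |858*19 - 62*263|/(263*19) = 4/4997, and |x - 75/23| = |858*23 - 75*263|/(263*23) = 9/6049.
Cross-multiplying, 4*6049 = 24196 < 44973 = 9*4997, so 4/4997 is smaller: the convergent 62/19 is closer to x than 75/23.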